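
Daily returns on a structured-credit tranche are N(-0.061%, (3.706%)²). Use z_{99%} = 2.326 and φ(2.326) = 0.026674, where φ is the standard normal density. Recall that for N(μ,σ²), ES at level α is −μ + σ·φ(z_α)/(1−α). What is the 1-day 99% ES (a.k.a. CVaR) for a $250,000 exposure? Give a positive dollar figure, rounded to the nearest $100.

Tail multiplier: φ(z)/(1−α) = 0.026674 / 0.01 = 2.667.
ES = −(-0.061%) + 3.706% × 2.667 = 9.945%.
On $250,000: 0.09945 × $250,000 = $24,862.

$24,900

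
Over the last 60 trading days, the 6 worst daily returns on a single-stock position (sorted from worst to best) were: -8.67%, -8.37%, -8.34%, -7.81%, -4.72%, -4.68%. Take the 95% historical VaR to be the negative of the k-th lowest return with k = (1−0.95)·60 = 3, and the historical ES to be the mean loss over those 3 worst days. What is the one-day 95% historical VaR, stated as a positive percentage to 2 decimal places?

k = 3; the 3rd lowest return is -8.34%, so VaR = 8.34%.

8.34%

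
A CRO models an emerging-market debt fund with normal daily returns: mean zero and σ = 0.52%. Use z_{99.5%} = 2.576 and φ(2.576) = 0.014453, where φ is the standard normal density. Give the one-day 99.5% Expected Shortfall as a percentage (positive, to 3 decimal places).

1.503%

Tail multiplier: φ(z)/(1−α) = 0.014453 / 0.005 = 2.891.
ES = 0.52% × 2.891 = 1.503%.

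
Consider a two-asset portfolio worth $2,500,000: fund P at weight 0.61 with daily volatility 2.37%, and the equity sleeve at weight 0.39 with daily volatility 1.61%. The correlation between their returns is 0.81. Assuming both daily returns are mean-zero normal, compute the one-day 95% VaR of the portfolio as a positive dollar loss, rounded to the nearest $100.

$81,800

σ_p² = 0.61²·2.37² + 0.39²·1.61² + 2·0.81·0.61·0.39·2.37·1.61 = 3.9549 (%²).
σ_p = √3.9549 = 1.989%.
At 95%, z = 1.645.
VaR = 1.645 × 1.989% = 3.272%; on $2,500,000 that is $81,800.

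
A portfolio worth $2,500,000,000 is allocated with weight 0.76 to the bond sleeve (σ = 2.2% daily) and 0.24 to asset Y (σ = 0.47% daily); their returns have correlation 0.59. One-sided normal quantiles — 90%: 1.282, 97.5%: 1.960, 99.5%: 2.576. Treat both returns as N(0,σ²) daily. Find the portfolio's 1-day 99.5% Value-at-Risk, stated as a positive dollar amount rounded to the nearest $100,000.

$112,100,000

σ_p² = 0.76²·2.2² + 0.24²·0.47² + 2·0.59·0.76·0.24·2.2·0.47 = 3.0309 (%²).
σ_p = √3.0309 = 1.741%.
VaR = 2.576 × 1.741% = 4.485%; on $2,500,000,000 that is $112,125,000.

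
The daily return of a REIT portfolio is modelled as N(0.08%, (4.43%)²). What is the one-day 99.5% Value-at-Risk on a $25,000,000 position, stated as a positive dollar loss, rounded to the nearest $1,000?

At 99.5% one-sided, z = 2.576.
VaR = −μ + z·σ = −(0.08%) + 2.576 × 4.43% = 11.332%.
On $25,000,000: 0.11332 × $25,000,000 = $2,833,000.

$2,833,000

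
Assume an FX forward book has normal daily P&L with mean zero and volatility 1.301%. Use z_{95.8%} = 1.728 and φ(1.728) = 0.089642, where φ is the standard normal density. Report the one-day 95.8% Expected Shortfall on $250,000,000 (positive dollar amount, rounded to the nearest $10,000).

Tail multiplier: φ(z)/(1−α) = 0.089642 / 0.042 = 2.134.
ES = 1.301% × 2.134 = 2.776%.
On $250,000,000: 0.02776 × $250,000,000 = $6,940,000.

$6,940,000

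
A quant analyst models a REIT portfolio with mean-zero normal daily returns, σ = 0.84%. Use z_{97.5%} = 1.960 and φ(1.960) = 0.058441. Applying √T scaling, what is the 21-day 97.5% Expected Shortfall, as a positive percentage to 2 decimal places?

σ_{21d} = 0.84% × √21 = 3.849%.
ES multiplier = φ(z)/(1−α) = 0.058441/0.025 = 2.338.
ES = 3.849% × 2.338 = 8.999%.

9.00%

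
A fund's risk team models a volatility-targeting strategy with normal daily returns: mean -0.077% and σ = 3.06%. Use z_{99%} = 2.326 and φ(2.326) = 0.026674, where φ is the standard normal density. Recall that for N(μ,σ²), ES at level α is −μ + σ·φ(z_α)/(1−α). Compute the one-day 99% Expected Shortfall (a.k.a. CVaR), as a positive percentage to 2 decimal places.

Tail multiplier: φ(z)/(1−α) = 0.026674 / 0.01 = 2.667.
ES = −(-0.077%) + 3.06% × 2.667 = 8.238%.

8.24%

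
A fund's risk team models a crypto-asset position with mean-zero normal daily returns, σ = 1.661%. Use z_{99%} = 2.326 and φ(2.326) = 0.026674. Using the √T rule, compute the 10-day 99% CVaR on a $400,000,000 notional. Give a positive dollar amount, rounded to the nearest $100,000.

$56,000,000

σ_{10d} = 1.661% × √10 = 5.253%.
ES multiplier = φ(z)/(1−α) = 0.026674/0.01 = 2.667.
ES = 5.253% × 2.667 = 14.010%; on $400,000,000: $56,040,000.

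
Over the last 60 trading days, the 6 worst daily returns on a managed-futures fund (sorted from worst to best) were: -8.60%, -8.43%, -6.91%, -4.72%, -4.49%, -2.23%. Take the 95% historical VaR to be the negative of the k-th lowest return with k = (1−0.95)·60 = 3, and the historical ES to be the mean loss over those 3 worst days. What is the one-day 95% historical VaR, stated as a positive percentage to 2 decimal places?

6.91%

k = 3; the 3rd lowest return is -6.91%, so VaR = 6.91%.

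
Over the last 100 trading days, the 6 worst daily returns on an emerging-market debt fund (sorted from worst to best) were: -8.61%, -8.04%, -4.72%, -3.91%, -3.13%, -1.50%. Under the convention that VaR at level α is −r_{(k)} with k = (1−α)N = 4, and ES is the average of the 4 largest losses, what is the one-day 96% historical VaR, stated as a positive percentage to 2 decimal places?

3.91%

k = 4; the 4th lowest return is -3.91%, so VaR = 3.91%.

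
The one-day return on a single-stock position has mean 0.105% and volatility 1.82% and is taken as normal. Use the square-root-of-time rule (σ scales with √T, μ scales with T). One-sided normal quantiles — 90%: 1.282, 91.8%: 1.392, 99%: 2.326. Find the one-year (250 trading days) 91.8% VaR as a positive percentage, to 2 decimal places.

13.81%

σ_{250d} = 1.82% × √250 = 28.777%; μ_{250d} = 250 × 0.105% = 26.250%.
VaR = −(26.250%) + 1.392 × 28.777% = 13.808%.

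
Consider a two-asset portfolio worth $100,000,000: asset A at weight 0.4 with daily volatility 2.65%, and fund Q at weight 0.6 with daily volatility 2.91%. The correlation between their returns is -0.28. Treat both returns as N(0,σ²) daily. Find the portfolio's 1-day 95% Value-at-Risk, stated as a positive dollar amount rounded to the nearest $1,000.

$2,913,000

σ_p² = 0.4²·2.65² + 0.6²·2.91² + 2·-0.28·0.4·0.6·2.65·2.91 = 3.1357 (%²).
σ_p = √3.1357 = 1.771%.
At 95%, z = 1.645.
VaR = 1.645 × 1.771% = 2.913%; on $100,000,000 that is $2,913,000.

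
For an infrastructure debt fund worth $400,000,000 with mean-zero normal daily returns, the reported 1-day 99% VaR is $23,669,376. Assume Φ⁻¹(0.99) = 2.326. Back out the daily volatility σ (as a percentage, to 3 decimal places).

VaR as a fraction: $23,669,376 / $400,000,000 = 5.917%.
σ = VaR / z = 5.917% / 2.326 = 2.544%.

2.544%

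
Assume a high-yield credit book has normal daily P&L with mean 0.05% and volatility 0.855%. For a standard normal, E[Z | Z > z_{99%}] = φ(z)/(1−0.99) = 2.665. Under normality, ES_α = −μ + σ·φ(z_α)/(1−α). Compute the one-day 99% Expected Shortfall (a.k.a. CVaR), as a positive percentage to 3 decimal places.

ES = −(0.05%) + 0.855% × 2.665 = 2.229%.

2.229%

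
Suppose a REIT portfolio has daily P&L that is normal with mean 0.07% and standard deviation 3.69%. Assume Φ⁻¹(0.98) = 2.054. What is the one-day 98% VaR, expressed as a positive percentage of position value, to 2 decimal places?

VaR = −μ + z·σ = −(0.07%) + 2.054 × 3.69% = 7.509%.

7.51%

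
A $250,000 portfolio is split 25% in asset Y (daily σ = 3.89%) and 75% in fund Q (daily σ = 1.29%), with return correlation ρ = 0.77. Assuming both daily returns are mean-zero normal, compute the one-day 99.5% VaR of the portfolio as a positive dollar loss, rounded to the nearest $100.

σ_p² = 0.25²·3.89² + 0.75²·1.29² + 2·0.77·0.25·0.75·3.89·1.29 = 3.3308 (%²).
σ_p = √3.3308 = 1.825%.
At 99.5%, z = 2.576.
VaR = 2.576 × 1.825% = 4.701%; on $250,000 that is $11,752.

$11,800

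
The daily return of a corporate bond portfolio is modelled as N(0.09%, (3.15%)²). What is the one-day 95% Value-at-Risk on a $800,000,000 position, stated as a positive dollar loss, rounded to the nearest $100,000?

$40,700,000

At 95% one-sided, z = 1.645.
VaR = −μ + z·σ = −(0.09%) + 1.645 × 3.15% = 5.092%.
On $800,000,000: 0.05092 × $800,000,000 = $40,736,000.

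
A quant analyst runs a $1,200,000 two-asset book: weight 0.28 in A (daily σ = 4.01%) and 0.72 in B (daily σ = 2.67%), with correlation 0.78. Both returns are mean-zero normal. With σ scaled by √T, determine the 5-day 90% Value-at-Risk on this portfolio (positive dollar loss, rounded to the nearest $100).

$99,200

σ_p = √(0.28²·4.01² + 0.72²·2.67² + 2·0.78·0.28·0.72·4.01·2.67) = 2.885%.
σ_{5d} = 2.885% × √5 = 6.451%.
z(90%) = 1.282.
VaR = 1.282 × 6.451% = 8.270%; on $1,200,000 that is $99,240.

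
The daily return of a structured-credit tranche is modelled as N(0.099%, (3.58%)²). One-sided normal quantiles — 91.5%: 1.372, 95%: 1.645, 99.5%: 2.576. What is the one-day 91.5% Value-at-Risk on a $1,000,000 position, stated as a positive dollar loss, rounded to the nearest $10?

$48,130

VaR = −μ + z·σ = −(0.099%) + 1.372 × 3.58% = 4.813%.
On $1,000,000: 0.04813 × $1,000,000 = $48,130.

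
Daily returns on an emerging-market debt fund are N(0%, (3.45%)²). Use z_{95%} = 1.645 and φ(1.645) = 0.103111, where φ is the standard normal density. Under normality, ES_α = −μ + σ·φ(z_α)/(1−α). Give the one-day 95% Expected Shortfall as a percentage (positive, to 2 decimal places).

Tail multiplier: φ(z)/(1−α) = 0.103111 / 0.05 = 2.062.
ES = 3.45% × 2.062 = 7.114%.

7.11%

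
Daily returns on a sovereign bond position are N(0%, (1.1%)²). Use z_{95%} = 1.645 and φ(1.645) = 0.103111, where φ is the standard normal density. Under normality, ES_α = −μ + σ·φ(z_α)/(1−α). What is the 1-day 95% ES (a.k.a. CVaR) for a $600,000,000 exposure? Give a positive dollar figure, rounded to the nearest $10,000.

$13,610,000

Tail multiplier: φ(z)/(1−α) = 0.103111 / 0.05 = 2.062.
ES = 1.1% × 2.062 = 2.268%.
On $600,000,000: 0.02268 × $600,000,000 = $13,608,000.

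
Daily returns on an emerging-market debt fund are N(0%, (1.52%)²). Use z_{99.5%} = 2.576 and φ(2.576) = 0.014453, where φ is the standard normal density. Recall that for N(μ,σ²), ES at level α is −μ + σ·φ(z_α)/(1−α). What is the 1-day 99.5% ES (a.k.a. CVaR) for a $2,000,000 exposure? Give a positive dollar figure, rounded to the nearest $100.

Tail multiplier: φ(z)/(1−α) = 0.014453 / 0.005 = 2.891.
ES = 1.52% × 2.891 = 4.394%.
On $2,000,000: 0.04394 × $2,000,000 = $87,880.

$87,900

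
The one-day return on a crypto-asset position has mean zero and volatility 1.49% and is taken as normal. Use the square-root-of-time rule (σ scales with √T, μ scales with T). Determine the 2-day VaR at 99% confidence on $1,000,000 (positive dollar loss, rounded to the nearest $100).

$49,000

At 99%, z = 2.326.
σ_{2d} = 1.49% × √2 = 2.107%.
VaR = 2.326 × 2.107% = 4.901%.
On $1,000,000: 0.04901 × $1,000,000 = $49,010.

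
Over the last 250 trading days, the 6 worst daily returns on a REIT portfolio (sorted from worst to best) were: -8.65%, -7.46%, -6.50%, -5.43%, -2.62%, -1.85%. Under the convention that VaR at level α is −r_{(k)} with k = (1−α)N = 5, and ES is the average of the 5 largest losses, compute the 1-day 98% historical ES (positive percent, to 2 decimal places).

The 5 worst returns sum to -30.66%.
ES = −(-30.66%) / 5 = 6.132% ≈ 6.13%.

6.13%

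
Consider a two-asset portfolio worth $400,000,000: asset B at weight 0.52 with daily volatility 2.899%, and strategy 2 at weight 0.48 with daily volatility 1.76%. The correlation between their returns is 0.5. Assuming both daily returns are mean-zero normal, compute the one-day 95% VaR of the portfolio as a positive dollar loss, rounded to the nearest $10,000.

$13,580,000

σ_p² = 0.52²·2.899² + 0.48²·1.76² + 2·0.5·0.52·0.48·2.899·1.76 = 4.2597 (%²).
σ_p = √4.2597 = 2.064%.
At 95%, z = 1.645.
VaR = 1.645 × 2.064% = 3.395%; on $400,000,000 that is $13,580,000.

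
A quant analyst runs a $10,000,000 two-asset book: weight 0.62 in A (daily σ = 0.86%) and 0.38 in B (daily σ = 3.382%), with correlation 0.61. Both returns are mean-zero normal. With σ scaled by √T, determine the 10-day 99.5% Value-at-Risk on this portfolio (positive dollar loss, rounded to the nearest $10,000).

σ_p = √(0.62²·0.86² + 0.38²·3.382² + 2·0.61·0.62·0.38·0.86·3.382) = 1.665%.
σ_{10d} = 1.665% × √10 = 5.265%.
z(99.5%) = 2.576.
VaR = 2.576 × 5.265% = 13.563%; on $10,000,000 that is $1,356,300.

$1,360,000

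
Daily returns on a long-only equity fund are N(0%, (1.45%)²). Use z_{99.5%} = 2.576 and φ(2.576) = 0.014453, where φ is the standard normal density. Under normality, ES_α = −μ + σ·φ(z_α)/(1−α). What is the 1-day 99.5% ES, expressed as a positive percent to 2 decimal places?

Tail multiplier: φ(z)/(1−α) = 0.014453 / 0.005 = 2.891.
ES = 1.45% × 2.891 = 4.192%.

4.19%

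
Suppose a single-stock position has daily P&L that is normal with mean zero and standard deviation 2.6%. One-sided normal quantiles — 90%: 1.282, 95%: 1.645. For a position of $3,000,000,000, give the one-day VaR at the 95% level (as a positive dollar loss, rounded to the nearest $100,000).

VaR = z·σ = 1.645 × 2.6% = 4.277%.
On $3,000,000,000: 0.04277 × $3,000,000,000 = $128,310,000.

$128,300,000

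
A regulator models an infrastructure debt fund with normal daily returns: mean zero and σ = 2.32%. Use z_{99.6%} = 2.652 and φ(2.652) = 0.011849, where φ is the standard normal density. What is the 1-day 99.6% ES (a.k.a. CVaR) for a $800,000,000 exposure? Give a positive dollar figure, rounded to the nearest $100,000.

$55,000,000

Tail multiplier: φ(z)/(1−α) = 0.011849 / 0.004 = 2.962.
ES = 2.32% × 2.962 = 6.872%.
On $800,000,000: 0.06872 × $800,000,000 = $54,976,000.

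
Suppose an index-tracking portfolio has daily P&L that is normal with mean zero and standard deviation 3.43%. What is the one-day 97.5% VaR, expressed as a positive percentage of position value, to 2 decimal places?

6.72%

At 97.5% one-sided, z = 1.960.
VaR = z·σ = 1.960 × 3.43% = 6.723%.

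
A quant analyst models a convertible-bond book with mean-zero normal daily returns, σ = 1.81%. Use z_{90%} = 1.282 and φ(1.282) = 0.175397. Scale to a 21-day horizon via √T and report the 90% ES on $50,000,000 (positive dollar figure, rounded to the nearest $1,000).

σ_{21d} = 1.81% × √21 = 8.294%.
ES multiplier = φ(z)/(1−α) = 0.175397/0.1 = 1.754.
ES = 8.294% × 1.754 = 14.548%; on $50,000,000: $7,274,000.

$7,274,000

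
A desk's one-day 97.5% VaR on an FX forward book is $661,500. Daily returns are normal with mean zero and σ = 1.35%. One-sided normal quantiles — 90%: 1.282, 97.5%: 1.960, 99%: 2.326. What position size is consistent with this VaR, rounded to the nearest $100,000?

$25,000,000

VaR as a fraction of value: z·σ = 1.960 × 1.35% = 2.646%.
Position = $661,500 / 0.02646 = $25,000,000.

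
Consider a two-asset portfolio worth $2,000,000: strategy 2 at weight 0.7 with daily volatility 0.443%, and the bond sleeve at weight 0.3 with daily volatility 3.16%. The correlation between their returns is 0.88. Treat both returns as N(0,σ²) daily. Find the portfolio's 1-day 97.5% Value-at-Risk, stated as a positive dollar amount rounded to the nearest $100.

σ_p² = 0.7²·0.443² + 0.3²·3.16² + 2·0.88·0.7·0.3·0.443·3.16 = 1.5123 (%²).
σ_p = √1.5123 = 1.230%.
At 97.5%, z = 1.960.
VaR = 1.960 × 1.230% = 2.411%; on $2,000,000 that is $48,220.

$48,200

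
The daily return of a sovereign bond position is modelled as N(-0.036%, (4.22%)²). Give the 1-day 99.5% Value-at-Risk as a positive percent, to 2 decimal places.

10.91%

At 99.5% one-sided, z = 2.576.
VaR = −μ + z·σ = −(-0.036%) + 2.576 × 4.22% = 10.907%.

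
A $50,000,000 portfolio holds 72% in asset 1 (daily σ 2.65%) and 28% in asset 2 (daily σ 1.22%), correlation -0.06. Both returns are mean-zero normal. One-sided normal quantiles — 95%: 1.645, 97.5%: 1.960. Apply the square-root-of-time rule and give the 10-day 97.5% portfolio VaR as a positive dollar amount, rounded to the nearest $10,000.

$5,940,000

σ_p = √(0.72²·2.65² + 0.28²·1.22² + 2·-0.06·0.72·0.28·2.65·1.22) = 1.918%.
σ_{10d} = 1.918% × √10 = 6.065%.
VaR = 1.960 × 6.065% = 11.887%; on $50,000,000 that is $5,943,500.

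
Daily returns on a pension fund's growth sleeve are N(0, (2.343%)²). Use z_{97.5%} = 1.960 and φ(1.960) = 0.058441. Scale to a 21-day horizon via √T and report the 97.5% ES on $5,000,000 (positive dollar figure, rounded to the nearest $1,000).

$1,255,000

σ_{21d} = 2.343% × √21 = 10.737%.
ES multiplier = φ(z)/(1−α) = 0.058441/0.025 = 2.338.
ES = 10.737% × 2.338 = 25.103%; on $5,000,000: $1,255,150.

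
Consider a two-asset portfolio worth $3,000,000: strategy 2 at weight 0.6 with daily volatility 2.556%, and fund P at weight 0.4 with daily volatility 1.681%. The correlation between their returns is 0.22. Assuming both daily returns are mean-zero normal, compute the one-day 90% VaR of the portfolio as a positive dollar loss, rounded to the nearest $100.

$69,400

σ_p² = 0.6²·2.556² + 0.4²·1.681² + 2·0.22·0.6·0.4·2.556·1.681 = 3.2578 (%²).
σ_p = √3.2578 = 1.805%.
At 90%, z = 1.282.
VaR = 1.282 × 1.805% = 2.314%; on $3,000,000 that is $69,420.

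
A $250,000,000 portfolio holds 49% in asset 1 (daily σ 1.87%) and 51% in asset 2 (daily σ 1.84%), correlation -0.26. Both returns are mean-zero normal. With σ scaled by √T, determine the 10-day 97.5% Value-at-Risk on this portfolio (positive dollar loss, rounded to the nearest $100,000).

$17,500,000

σ_p = √(0.49²·1.87² + 0.51²·1.84² + 2·-0.26·0.49·0.51·1.87·1.84) = 1.128%.
σ_{10d} = 1.128% × √10 = 3.567%.
z(97.5%) = 1.960.
VaR = 1.960 × 3.567% = 6.991%; on $250,000,000 that is $17,477,500.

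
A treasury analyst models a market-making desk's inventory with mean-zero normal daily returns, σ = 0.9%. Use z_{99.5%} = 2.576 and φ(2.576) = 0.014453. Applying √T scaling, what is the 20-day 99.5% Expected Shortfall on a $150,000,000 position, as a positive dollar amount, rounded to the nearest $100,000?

$17,500,000

σ_{20d} = 0.9% × √20 = 4.025%.
ES multiplier = φ(z)/(1−α) = 0.014453/0.005 = 2.891.
ES = 4.025% × 2.891 = 11.636%; on $150,000,000: $17,454,000.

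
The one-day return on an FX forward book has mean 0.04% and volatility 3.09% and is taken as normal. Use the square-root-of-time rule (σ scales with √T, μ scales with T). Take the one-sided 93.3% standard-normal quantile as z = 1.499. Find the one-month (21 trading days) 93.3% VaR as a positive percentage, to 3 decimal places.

σ_{21d} = 3.09% × √21 = 14.160%; μ_{21d} = 21 × 0.04% = 0.840%.
VaR = −(0.840%) + 1.499 × 14.160% = 20.386%.

20.386%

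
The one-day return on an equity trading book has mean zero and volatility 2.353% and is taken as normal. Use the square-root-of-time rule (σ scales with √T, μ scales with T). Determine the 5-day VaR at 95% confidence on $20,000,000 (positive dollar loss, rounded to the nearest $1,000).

At 95%, z = 1.645.
σ_{5d} = 2.353% × √5 = 5.261%.
VaR = 1.645 × 5.261% = 8.654%.
On $20,000,000: 0.08654 × $20,000,000 = $1,730,800.

$1,731,000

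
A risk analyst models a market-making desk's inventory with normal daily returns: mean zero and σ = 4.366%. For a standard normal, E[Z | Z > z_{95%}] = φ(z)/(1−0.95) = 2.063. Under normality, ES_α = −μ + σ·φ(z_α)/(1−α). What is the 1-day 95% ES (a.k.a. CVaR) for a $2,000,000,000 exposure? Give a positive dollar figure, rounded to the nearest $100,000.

ES = 4.366% × 2.063 = 9.007%.
On $2,000,000,000: 0.09007 × $2,000,000,000 = $180,140,000.

$180,100,000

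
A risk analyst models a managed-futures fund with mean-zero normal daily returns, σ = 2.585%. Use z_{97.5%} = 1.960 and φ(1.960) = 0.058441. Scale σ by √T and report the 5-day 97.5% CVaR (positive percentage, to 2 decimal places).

13.51%

σ_{5d} = 2.585% × √5 = 5.780%.
ES multiplier = φ(z)/(1−α) = 0.058441/0.025 = 2.338.
ES = 5.780% × 2.338 = 13.514%.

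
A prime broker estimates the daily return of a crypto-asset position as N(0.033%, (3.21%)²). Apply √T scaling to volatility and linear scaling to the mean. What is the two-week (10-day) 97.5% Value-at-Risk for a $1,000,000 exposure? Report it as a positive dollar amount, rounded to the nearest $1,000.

$196,000

At 97.5%, z = 1.960.
σ_{10d} = 3.21% × √10 = 10.151%; μ_{10d} = 10 × 0.033% = 0.330%.
VaR = −(0.330%) + 1.960 × 10.151% = 19.566%.
On $1,000,000: 0.19566 × $1,000,000 = $195,660.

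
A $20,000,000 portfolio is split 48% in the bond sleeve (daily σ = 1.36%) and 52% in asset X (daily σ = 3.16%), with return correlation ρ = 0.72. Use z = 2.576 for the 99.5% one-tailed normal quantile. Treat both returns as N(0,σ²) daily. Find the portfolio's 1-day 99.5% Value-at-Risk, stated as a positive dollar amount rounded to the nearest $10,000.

$1,110,000

σ_p² = 0.48²·1.36² + 0.52²·3.16² + 2·0.72·0.48·0.52·1.36·3.16 = 4.6709 (%²).
σ_p = √4.6709 = 2.161%.
VaR = 2.576 × 2.161% = 5.567%; on $20,000,000 that is $1,113,400.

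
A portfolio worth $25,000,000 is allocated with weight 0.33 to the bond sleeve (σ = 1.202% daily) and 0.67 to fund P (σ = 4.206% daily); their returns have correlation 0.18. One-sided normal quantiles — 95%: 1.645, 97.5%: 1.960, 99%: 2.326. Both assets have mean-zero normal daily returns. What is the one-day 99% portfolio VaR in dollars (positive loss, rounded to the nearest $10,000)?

σ_p² = 0.33²·1.202² + 0.67²·4.206² + 2·0.18·0.33·0.67·1.202·4.206 = 8.5010 (%²).
σ_p = √8.5010 = 2.916%.
VaR = 2.326 × 2.916% = 6.783%; on $25,000,000 that is $1,695,750.

$1,700,000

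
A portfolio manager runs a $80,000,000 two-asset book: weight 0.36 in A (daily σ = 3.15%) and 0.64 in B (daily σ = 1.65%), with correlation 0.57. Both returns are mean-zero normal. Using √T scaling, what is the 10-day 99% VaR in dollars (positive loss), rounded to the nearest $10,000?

$11,420,000

σ_p = √(0.36²·3.15² + 0.64²·1.65² + 2·0.57·0.36·0.64·3.15·1.65) = 1.941%.
σ_{10d} = 1.941% × √10 = 6.138%.
z(99%) = 2.326.
VaR = 2.326 × 6.138% = 14.277%; on $80,000,000 that is $11,421,600.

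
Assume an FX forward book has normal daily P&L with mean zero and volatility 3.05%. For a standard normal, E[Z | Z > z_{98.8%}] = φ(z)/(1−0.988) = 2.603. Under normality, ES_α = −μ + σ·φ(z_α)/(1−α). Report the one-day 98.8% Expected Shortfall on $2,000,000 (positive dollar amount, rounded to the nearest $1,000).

$159,000

ES = 3.05% × 2.603 = 7.939%.
On $2,000,000: 0.07939 × $2,000,000 = $158,780.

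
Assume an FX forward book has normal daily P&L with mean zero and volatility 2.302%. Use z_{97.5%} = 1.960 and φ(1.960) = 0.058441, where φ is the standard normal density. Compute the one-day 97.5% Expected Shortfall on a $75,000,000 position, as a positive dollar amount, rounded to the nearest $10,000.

$4,040,000

Tail multiplier: φ(z)/(1−α) = 0.058441 / 0.025 = 2.338.
ES = 2.302% × 2.338 = 5.382%.
On $75,000,000: 0.05382 × $75,000,000 = $4,036,500.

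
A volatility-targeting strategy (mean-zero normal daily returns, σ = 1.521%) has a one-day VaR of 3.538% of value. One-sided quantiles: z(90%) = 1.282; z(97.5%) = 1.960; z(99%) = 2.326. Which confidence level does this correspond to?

99%

Implied z = VaR/σ = 3.538 / 1.521 = 2.326.
This matches z(99%) = 2.326.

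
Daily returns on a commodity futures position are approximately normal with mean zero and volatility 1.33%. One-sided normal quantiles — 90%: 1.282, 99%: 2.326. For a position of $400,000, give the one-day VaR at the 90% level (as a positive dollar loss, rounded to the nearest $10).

VaR = z·σ = 1.282 × 1.33% = 1.705%.
On $400,000: 0.01705 × $400,000 = $6,820.

$6,820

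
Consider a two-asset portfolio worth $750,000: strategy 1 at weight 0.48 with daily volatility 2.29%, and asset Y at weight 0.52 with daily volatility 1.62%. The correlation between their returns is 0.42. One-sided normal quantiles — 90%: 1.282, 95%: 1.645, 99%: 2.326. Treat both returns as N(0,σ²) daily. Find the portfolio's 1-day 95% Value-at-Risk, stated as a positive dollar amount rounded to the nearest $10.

$20,260

σ_p² = 0.48²·2.29² + 0.52²·1.62² + 2·0.42·0.48·0.52·2.29·1.62 = 2.6957 (%²).
σ_p = √2.6957 = 1.642%.
VaR = 1.645 × 1.642% = 2.701%; on $750,000 that is $20,258.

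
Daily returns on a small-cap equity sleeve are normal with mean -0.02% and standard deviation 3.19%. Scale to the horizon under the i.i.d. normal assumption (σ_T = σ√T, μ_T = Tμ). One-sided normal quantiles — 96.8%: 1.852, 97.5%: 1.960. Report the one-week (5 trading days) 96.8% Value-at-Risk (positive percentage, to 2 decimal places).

σ_{5d} = 3.19% × √5 = 7.133%; μ_{5d} = 5 × -0.02% = -0.100%.
VaR = −(-0.100%) + 1.852 × 7.133% = 13.310%.

13.31%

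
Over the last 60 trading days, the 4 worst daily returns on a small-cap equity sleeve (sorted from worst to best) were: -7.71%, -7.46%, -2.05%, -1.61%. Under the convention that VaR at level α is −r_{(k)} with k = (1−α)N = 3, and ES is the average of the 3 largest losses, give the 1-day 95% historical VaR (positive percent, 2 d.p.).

2.05%

k = 3; the 3rd lowest return is -2.05%, so VaR = 2.05%.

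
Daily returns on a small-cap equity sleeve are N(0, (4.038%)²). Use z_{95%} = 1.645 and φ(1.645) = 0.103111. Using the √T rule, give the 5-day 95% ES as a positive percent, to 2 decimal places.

σ_{5d} = 4.038% × √5 = 9.029%.
ES multiplier = φ(z)/(1−α) = 0.103111/0.05 = 2.062.
ES = 9.029% × 2.062 = 18.618%.

18.62%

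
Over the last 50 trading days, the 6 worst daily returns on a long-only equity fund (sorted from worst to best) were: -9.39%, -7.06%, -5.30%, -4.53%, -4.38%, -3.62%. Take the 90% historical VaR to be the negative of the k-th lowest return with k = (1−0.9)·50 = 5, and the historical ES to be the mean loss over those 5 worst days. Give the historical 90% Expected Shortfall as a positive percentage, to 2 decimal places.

6.13%

The 5 worst returns sum to -30.66%.
ES = −(-30.66%) / 5 = 6.132% ≈ 6.13%.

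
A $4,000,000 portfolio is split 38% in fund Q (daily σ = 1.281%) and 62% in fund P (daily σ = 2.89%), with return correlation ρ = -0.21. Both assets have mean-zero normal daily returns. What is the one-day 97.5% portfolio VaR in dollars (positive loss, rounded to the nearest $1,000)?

$138,000

σ_p² = 0.38²·1.281² + 0.62²·2.89² + 2·-0.21·0.38·0.62·1.281·2.89 = 3.0812 (%²).
σ_p = √3.0812 = 1.755%.
At 97.5%, z = 1.960.
VaR = 1.960 × 1.755% = 3.440%; on $4,000,000 that is $137,600.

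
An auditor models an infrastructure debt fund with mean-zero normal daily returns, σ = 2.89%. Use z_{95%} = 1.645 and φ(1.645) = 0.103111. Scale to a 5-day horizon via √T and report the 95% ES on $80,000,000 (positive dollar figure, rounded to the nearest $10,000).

$10,660,000

σ_{5d} = 2.89% × √5 = 6.462%.
ES multiplier = φ(z)/(1−α) = 0.103111/0.05 = 2.062.
ES = 6.462% × 2.062 = 13.325%; on $80,000,000: $10,660,000.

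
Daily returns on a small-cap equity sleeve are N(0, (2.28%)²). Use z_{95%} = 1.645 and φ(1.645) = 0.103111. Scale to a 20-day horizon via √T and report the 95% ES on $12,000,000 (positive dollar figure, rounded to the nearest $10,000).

$2,520,000

σ_{20d} = 2.28% × √20 = 10.196%.
ES multiplier = φ(z)/(1−α) = 0.103111/0.05 = 2.062.
ES = 10.196% × 2.062 = 21.024%; on $12,000,000: $2,522,880.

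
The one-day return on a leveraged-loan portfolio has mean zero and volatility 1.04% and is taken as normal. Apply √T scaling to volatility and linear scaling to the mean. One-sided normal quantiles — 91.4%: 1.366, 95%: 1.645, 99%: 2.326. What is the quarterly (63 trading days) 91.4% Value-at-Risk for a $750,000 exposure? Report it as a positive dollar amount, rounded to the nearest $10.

$84,570

σ_{63d} = 1.04% × √63 = 8.255%.
VaR = 1.366 × 8.255% = 11.276%.
On $750,000: 0.11276 × $750,000 = $84,570.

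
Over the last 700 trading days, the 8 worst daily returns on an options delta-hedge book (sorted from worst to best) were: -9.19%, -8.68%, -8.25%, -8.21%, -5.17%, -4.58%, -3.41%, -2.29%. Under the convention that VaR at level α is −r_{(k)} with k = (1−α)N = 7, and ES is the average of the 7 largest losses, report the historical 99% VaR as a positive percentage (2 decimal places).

k = 7; the 7th lowest return is -3.41%, so VaR = 3.41%.

3.41%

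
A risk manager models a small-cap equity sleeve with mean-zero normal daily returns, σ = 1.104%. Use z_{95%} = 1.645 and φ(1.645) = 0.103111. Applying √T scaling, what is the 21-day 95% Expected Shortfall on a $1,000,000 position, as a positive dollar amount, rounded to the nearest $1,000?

$104,000

σ_{21d} = 1.104% × √21 = 5.059%.
ES multiplier = φ(z)/(1−α) = 0.103111/0.05 = 2.062.
ES = 5.059% × 2.062 = 10.432%; on $1,000,000: $104,320.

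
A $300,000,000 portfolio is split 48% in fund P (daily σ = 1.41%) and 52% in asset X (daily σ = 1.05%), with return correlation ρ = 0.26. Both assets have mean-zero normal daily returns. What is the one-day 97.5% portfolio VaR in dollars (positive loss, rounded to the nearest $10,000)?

$5,730,000

σ_p² = 0.48²·1.41² + 0.52²·1.05² + 2·0.26·0.48·0.52·1.41·1.05 = 0.9483 (%²).
σ_p = √0.9483 = 0.974%.
At 97.5%, z = 1.960.
VaR = 1.960 × 0.974% = 1.909%; on $300,000,000 that is $5,727,000.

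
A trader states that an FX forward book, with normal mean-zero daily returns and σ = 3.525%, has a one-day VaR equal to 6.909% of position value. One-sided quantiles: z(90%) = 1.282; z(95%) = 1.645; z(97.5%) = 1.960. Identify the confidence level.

Implied z = VaR/σ = 6.909 / 3.525 = 1.960.
This matches z(97.5%) = 1.960.

97.5%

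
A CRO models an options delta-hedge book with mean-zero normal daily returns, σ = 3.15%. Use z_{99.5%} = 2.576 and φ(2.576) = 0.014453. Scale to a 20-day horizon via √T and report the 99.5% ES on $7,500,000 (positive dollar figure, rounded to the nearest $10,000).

$3,050,000

σ_{20d} = 3.15% × √20 = 14.087%.
ES multiplier = φ(z)/(1−α) = 0.014453/0.005 = 2.891.
ES = 14.087% × 2.891 = 40.726%; on $7,500,000: $3,054,450.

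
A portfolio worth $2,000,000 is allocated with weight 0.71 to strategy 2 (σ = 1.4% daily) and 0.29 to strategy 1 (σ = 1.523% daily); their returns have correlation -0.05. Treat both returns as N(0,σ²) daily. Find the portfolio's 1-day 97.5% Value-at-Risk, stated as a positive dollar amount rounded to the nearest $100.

σ_p² = 0.71²·1.4² + 0.29²·1.523² + 2·-0.05·0.71·0.29·1.4·1.523 = 1.1392 (%²).
σ_p = √1.1392 = 1.067%.
At 97.5%, z = 1.960.
VaR = 1.960 × 1.067% = 2.091%; on $2,000,000 that is $41,820.

$41,800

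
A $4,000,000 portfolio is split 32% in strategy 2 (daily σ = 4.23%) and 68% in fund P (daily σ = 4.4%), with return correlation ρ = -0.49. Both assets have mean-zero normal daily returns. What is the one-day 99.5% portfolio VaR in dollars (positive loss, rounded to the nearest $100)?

σ_p² = 0.32²·4.23² + 0.68²·4.4² + 2·-0.49·0.32·0.68·4.23·4.4 = 6.8153 (%²).
σ_p = √6.8153 = 2.611%.
At 99.5%, z = 2.576.
VaR = 2.576 × 2.611% = 6.726%; on $4,000,000 that is $269,040.

$269,000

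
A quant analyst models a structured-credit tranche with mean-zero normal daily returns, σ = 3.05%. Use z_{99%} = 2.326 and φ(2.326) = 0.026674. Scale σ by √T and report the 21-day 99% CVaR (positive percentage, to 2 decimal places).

37.28%

σ_{21d} = 3.05% × √21 = 13.977%.
ES multiplier = φ(z)/(1−α) = 0.026674/0.01 = 2.667.
ES = 13.977% × 2.667 = 37.277%.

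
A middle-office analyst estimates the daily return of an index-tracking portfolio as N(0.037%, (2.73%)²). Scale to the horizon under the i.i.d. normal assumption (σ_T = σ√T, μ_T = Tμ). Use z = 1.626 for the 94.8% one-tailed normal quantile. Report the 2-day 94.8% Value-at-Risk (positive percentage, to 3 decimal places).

σ_{2d} = 2.73% × √2 = 3.861%; μ_{2d} = 2 × 0.037% = 0.074%.
VaR = −(0.074%) + 1.626 × 3.861% = 6.204%.

6.204%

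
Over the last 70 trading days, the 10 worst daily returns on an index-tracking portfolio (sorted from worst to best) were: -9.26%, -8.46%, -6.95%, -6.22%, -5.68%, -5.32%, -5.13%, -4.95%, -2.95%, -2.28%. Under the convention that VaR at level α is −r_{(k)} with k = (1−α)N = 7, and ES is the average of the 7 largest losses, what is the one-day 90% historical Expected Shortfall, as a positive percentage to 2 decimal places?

The 7 worst returns sum to -47.02%.
ES = −(-47.02%) / 7 = 6.7171…% ≈ 6.72%.

6.72%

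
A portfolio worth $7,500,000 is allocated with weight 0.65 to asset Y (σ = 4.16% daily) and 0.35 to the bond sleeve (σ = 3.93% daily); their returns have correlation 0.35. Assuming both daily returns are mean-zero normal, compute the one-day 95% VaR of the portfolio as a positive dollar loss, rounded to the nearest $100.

$423,900

σ_p² = 0.65²·4.16² + 0.35²·3.93² + 2·0.35·0.65·0.35·4.16·3.93 = 11.8072 (%²).
σ_p = √11.8072 = 3.436%.
At 95%, z = 1.645.
VaR = 1.645 × 3.436% = 5.652%; on $7,500,000 that is $423,900.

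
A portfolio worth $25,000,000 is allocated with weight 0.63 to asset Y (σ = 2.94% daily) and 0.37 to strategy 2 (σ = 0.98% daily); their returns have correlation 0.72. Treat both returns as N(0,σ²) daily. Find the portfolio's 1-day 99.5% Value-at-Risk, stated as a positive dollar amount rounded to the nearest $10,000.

σ_p² = 0.63²·2.94² + 0.37²·0.98² + 2·0.72·0.63·0.37·2.94·0.98 = 4.5292 (%²).
σ_p = √4.5292 = 2.128%.
At 99.5%, z = 2.576.
VaR = 2.576 × 2.128% = 5.482%; on $25,000,000 that is $1,370,500.

$1,370,000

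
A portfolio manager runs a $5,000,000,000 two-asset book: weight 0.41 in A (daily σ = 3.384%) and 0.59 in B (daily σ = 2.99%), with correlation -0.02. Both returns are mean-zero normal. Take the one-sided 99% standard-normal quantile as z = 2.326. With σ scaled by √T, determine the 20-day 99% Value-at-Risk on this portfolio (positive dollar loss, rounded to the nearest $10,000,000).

$1,160,000,000

σ_p = √(0.41²·3.384² + 0.59²·2.99² + 2·-0.02·0.41·0.59·3.384·2.99) = 2.222%.
σ_{20d} = 2.222% × √20 = 9.937%.
VaR = 2.326 × 9.937% = 23.113%; on $5,000,000,000 that is $1,155,650,000.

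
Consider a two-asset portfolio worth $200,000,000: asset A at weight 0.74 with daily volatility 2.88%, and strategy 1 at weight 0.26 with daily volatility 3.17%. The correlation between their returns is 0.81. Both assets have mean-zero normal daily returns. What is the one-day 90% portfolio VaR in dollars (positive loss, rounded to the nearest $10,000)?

σ_p² = 0.74²·2.88² + 0.26²·3.17² + 2·0.81·0.74·0.26·2.88·3.17 = 8.0669 (%²).
σ_p = √8.0669 = 2.840%.
At 90%, z = 1.282.
VaR = 1.282 × 2.840% = 3.641%; on $200,000,000 that is $7,282,000.

$7,280,000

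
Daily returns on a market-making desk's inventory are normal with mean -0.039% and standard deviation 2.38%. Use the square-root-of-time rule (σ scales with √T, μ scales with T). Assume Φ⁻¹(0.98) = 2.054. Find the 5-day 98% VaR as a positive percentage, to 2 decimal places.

σ_{5d} = 2.38% × √5 = 5.322%; μ_{5d} = 5 × -0.039% = -0.195%.
VaR = −(-0.195%) + 2.054 × 5.322% = 11.126%.

11.13%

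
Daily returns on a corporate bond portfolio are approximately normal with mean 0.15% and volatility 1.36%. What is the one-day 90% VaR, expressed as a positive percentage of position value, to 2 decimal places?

At 90% one-sided, z = 1.282.
VaR = −μ + z·σ = −(0.15%) + 1.282 × 1.36% = 1.594%.

1.59%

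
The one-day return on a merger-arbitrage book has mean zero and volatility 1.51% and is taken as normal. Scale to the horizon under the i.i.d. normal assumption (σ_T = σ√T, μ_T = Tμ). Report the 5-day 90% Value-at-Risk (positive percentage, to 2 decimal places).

4.33%

At 90%, z = 1.282.
σ_{5d} = 1.51% × √5 = 3.376%.
VaR = 1.282 × 3.376% = 4.328%.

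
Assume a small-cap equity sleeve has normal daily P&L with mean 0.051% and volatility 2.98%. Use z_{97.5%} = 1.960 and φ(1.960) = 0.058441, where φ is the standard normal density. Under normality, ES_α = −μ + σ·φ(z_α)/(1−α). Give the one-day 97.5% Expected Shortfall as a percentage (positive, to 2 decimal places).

6.92%

Tail multiplier: φ(z)/(1−α) = 0.058441 / 0.025 = 2.338.
ES = −(0.051%) + 2.98% × 2.338 = 6.916%.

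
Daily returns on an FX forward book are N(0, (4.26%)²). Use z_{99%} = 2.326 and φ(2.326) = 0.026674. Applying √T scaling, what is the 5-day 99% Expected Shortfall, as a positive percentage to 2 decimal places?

σ_{5d} = 4.26% × √5 = 9.526%.
ES multiplier = φ(z)/(1−α) = 0.026674/0.01 = 2.667.
ES = 9.526% × 2.667 = 25.406%.

25.41%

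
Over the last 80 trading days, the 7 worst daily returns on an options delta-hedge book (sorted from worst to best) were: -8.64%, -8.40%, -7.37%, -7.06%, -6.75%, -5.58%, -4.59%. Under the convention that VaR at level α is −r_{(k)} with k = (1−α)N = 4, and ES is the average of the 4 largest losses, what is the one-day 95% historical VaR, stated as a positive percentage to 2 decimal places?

k = 4; the 4th lowest return is -7.06%, so VaR = 7.06%.

7.06%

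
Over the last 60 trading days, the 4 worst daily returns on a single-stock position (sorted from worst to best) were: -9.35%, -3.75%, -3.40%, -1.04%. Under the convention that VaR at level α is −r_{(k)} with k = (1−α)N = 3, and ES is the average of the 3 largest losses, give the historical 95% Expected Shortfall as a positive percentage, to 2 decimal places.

The 3 worst returns sum to -16.50%.
ES = −(-16.50%) / 3 = 5.5% ≈ 5.50%.

5.50%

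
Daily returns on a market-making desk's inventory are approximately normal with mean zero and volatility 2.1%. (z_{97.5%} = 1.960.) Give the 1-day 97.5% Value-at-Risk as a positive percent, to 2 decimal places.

VaR = z·σ = 1.960 × 2.1% = 4.116%.

4.12%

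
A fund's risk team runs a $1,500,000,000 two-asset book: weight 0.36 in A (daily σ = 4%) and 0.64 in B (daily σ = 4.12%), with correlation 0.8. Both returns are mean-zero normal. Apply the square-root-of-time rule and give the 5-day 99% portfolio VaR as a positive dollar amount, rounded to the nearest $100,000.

σ_p = √(0.36²·4² + 0.64²·4.12² + 2·0.8·0.36·0.64·4·4.12) = 3.886%.
σ_{5d} = 3.886% × √5 = 8.689%.
z(99%) = 2.326.
VaR = 2.326 × 8.689% = 20.211%; on $1,500,000,000 that is $303,165,000.

$303,200,000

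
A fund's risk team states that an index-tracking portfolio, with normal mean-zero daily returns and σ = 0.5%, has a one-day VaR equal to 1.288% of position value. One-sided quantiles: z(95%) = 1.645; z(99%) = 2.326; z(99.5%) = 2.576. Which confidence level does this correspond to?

Implied z = VaR/σ = 1.288 / 0.5 = 2.576.
This matches z(99.5%) = 2.576.

99.5%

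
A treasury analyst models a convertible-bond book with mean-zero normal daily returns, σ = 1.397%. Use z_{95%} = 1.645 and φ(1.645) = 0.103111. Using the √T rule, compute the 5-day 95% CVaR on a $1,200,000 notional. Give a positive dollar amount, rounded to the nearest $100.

σ_{5d} = 1.397% × √5 = 3.124%.
ES multiplier = φ(z)/(1−α) = 0.103111/0.05 = 2.062.
ES = 3.124% × 2.062 = 6.442%; on $1,200,000: $77,304.

$77,300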